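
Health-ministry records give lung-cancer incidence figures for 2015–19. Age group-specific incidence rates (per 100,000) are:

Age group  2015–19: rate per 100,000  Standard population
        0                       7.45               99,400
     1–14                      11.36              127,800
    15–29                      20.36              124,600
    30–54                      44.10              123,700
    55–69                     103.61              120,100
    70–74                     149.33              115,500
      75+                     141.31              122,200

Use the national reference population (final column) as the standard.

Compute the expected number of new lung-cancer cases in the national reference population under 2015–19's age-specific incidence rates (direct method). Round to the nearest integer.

Expected new lung-cancer cases = Σ (standard pop × age-specific rate ÷ 100,000)
= 99,400×7.45/100,000 + 127,800×11.36/100,000 + 124,600×20.36/100,000 + 123,700×44.10/100,000 + 120,100×103.61/100,000 + 115,500×149.33/100,000 + 122,200×141.31/100,000
= 7.41 + 14.52 + 25.37 + 54.55 + 124.44 + 172.48 + 172.68 = 571.44.

571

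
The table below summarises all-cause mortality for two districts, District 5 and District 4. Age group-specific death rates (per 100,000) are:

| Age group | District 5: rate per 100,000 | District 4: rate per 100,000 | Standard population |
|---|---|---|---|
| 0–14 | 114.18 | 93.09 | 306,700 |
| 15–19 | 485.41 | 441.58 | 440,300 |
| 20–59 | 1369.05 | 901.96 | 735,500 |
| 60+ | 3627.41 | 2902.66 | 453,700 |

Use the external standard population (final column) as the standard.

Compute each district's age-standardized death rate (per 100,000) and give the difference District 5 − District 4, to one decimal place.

360.6

Standard total = 1,936,200; weights = 0.1584, 0.2274, 0.3799, 0.2343.
District 5: 0.1584×114.18 + 0.2274×485.41 + 0.3799×1369.05 + 0.2343×3627.41 = 1498.5214 per 100,000.
District 4: 0.1584×93.09 + 0.2274×441.58 + 0.3799×901.96 + 0.2343×2902.66 = 1137.9541 per 100,000.
Difference = 1498.5214 − 1137.9541 = 360.5673.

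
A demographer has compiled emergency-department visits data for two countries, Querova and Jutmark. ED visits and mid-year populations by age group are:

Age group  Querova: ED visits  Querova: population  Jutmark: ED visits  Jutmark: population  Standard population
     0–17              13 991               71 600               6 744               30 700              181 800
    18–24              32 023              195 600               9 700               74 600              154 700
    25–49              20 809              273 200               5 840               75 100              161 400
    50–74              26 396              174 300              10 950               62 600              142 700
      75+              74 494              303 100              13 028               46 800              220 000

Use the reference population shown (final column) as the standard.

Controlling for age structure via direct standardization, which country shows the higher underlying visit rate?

Jutmark

Age-specific rates per 1 000 for Querova: 195.405, 163.717, 76.168, 151.440, 245.774.
For Jutmark: 219.674, 130.027, 77.763, 174.920, 278.376.
Standard total = 860 600; weights = 0.2112, 0.1798, 0.1875, 0.1658, 0.2556.
Querova: 0.2112×195.405 + 0.1798×163.717 + 0.1875×76.168 + 0.1658×151.440 + 0.2556×245.774 = 172.9326 per 1 000.
Jutmark: 0.2112×219.674 + 0.1798×130.027 + 0.1875×77.763 + 0.1658×174.920 + 0.2556×278.376 = 184.5302 per 1 000.
The crude rates (164.78 vs 159.63) would put Querova higher, but that reflects its age composition; once standardized to a common age structure, Jutmark has the higher underlying rate.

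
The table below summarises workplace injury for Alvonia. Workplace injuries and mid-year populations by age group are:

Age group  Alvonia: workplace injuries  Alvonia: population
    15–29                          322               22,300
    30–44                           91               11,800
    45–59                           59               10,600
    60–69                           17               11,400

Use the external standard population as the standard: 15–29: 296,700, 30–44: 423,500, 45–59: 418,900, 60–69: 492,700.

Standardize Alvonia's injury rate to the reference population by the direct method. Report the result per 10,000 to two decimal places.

65.06

Age-specific rates per 10,000 for Alvonia: 144.39, 77.12, 55.66, 14.91.
Standard total = 1,631,800; weights = 0.1818, 0.2595, 0.2567, 0.3019.
Standardized rate: 0.1818×144.39 + 0.2595×77.12 + 0.2567×55.66 + 0.3019×14.91 = 65.0601 per 10,000.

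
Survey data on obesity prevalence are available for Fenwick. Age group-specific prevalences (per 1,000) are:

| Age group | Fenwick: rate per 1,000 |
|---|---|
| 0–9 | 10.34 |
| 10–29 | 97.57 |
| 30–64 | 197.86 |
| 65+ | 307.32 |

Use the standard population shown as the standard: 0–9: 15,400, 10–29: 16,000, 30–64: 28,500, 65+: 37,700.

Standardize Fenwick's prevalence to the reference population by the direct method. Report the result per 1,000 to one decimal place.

Standard total = 97,600; weights = 0.1578, 0.1639, 0.2920, 0.3863.
Standardized rate: 0.1578×10.34 + 0.1639×97.57 + 0.2920×197.86 + 0.3863×307.32 = 194.1120 per 1,000.

194.1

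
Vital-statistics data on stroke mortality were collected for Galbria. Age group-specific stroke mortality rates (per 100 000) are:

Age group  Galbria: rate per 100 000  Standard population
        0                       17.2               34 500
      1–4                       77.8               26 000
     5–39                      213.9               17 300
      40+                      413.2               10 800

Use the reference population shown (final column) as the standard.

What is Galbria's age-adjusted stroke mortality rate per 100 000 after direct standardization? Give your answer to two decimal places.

Standard total = 88 600; weights = 0.3894, 0.2935, 0.1953, 0.1219.
Standardized rate: 0.3894×17.2 + 0.2935×77.8 + 0.1953×213.9 + 0.1219×413.2 = 121.6617 per 100 000.

121.66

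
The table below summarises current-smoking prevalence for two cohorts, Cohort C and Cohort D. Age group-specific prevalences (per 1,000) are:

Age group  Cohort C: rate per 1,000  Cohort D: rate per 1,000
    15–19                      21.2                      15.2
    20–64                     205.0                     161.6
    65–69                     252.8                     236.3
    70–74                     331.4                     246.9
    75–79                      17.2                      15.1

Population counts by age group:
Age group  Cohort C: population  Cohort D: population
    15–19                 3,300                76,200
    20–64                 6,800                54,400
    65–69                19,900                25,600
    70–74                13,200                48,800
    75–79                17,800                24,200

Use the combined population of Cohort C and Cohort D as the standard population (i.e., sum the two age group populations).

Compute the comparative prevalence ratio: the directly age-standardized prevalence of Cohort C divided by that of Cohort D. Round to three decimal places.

Combined standard total = 290,200; weights = 0.2739, 0.2109, 0.1568, 0.2136, 0.1447.
Cohort C: 0.2739×21.2 + 0.2109×205.0 + 0.1568×252.8 + 0.2136×331.4 + 0.1447×17.2 = 161.9676 per 1,000.
Cohort D: 0.2739×15.2 + 0.2109×161.6 + 0.1568×236.3 + 0.2136×246.9 + 0.1447×15.1 = 130.2273 per 1,000.
Ratio = 161.9676 ÷ 130.2273 = 1.24373.

1.244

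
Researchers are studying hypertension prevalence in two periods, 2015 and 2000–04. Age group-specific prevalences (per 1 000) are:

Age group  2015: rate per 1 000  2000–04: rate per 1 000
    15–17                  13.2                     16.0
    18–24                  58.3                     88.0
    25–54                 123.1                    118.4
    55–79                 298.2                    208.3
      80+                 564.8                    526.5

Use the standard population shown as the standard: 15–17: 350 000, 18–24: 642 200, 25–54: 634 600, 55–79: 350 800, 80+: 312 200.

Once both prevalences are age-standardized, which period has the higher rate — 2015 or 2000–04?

2015

Standard total = 2 289 800; weights = 0.1529, 0.2805, 0.2771, 0.1532, 0.1363.
2015: 0.1529×13.2 + 0.2805×58.3 + 0.2771×123.1 + 0.1532×298.2 + 0.1363×564.8 = 175.1763 per 1 000.
2000–04: 0.1529×16.0 + 0.2805×88.0 + 0.2771×118.4 + 0.1532×208.3 + 0.1363×526.5 = 163.6366 per 1 000.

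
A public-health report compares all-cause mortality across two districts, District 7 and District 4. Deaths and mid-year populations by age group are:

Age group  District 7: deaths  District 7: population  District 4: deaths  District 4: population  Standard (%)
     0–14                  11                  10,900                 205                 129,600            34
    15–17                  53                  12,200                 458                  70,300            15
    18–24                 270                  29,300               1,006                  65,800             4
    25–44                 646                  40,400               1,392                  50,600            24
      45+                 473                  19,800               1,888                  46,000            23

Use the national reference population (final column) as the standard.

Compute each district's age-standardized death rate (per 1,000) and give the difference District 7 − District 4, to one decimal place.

-7.5

Age-specific rates per 1,000 for District 7: 1.009, 4.344, 9.215, 15.990, 23.889.
For District 4: 1.582, 6.515, 15.289, 27.510, 41.043.
Standard weights: 0.34, 0.15, 0.04, 0.24, 0.23.
District 7: 0.3400×1.009 + 0.1500×4.344 + 0.0400×9.215 + 0.2400×15.990 + 0.2300×23.889 = 10.6954 per 1,000.
District 4: 0.3400×1.582 + 0.1500×6.515 + 0.0400×15.289 + 0.2400×27.510 + 0.2300×41.043 = 18.1690 per 1,000.
Difference = 10.6954 − 18.1690 = -7.4735.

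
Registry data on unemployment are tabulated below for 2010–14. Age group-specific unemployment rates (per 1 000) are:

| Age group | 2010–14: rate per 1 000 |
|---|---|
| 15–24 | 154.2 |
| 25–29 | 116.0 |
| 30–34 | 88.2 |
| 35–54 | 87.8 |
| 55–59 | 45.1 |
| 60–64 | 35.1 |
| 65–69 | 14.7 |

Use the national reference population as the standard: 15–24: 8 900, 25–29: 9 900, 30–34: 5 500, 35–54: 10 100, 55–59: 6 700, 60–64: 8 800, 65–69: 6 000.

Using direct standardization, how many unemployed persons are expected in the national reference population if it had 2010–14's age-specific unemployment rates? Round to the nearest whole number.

4592

Expected unemployed persons = Σ (standard pop × age-specific rate ÷ 1 000)
= 8 900×154.2/1 000 + 9 900×116.0/1 000 + 5 500×88.2/1 000 + 10 100×87.8/1 000 + 6 700×45.1/1 000 + 8 800×35.1/1 000 + 6 000×14.7/1 000
= 1372.38 + 1148.40 + 485.10 + 886.78 + 302.17 + 308.88 + 88.20 = 4591.91.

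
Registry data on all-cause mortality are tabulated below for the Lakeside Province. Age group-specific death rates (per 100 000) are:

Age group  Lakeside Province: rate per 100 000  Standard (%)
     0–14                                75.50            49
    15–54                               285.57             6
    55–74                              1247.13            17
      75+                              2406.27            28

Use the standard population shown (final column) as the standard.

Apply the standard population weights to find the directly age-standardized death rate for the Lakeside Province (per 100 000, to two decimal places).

939.90

Standard weights: 0.49, 0.06, 0.17, 0.28.
Standardized rate: 0.4900×75.50 + 0.0600×285.57 + 0.1700×1247.13 + 0.2800×2406.27 = 939.8969 per 100 000.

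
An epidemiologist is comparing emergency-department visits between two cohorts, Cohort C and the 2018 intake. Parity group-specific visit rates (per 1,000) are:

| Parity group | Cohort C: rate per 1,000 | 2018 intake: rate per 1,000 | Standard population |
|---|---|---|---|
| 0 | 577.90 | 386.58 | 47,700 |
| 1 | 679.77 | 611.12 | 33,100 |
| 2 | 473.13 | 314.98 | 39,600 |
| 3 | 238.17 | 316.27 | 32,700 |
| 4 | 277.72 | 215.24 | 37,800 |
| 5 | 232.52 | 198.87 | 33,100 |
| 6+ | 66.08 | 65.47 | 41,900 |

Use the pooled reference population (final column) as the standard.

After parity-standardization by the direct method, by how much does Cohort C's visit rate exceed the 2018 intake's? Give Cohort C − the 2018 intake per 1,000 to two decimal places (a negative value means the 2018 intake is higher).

69.98

Standard total = 265,900; weights = 0.1794, 0.1245, 0.1489, 0.1230, 0.1422, 0.1245, 0.1576.
Cohort C: 0.1794×577.90 + 0.1245×679.77 + 0.1489×473.13 + 0.1230×238.17 + 0.1422×277.72 + 0.1245×232.52 + 0.1576×66.08 = 366.8797 per 1,000.
The 2018 intake: 0.1794×386.58 + 0.1245×611.12 + 0.1489×314.98 + 0.1230×316.27 + 0.1422×215.24 + 0.1245×198.87 + 0.1576×65.47 = 296.8975 per 1,000.
Difference = 366.8797 − 296.8975 = 69.9822.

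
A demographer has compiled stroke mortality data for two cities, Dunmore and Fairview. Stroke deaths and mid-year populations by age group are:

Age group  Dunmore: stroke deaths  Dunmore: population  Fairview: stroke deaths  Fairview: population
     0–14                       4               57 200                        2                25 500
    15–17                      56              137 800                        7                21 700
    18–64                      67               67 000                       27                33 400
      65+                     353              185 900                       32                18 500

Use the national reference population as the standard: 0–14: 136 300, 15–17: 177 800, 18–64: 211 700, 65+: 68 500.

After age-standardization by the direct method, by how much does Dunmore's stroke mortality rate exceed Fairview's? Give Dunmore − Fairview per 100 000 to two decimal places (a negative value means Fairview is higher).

11.09

Age-specific rates per 100 000 for Dunmore: 6.99, 40.64, 100.00, 189.89.
For Fairview: 7.84, 32.26, 80.84, 172.97.
Standard total = 594 300; weights = 0.2293, 0.2992, 0.3562, 0.1153.
Dunmore: 0.2293×6.99 + 0.2992×40.64 + 0.3562×100.00 + 0.1153×189.89 = 71.2703 per 100 000.
Fairview: 0.2293×7.84 + 0.2992×32.26 + 0.3562×80.84 + 0.1153×172.97 = 60.1828 per 100 000.
Difference = 71.2703 − 60.1828 = 11.0875.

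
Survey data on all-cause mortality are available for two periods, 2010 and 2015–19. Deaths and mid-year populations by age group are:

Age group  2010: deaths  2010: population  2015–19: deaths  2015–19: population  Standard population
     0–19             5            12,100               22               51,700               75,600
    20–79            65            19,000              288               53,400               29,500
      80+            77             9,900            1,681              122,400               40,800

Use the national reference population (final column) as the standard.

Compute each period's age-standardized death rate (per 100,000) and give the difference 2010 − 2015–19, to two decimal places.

-207.07

Age-specific rates per 100,000 for 2010: 41.32, 342.11, 777.78.
For 2015–19: 42.55, 539.33, 1373.37.
Standard total = 145,900; weights = 0.5182, 0.2022, 0.2796.
2010: 0.5182×41.32 + 0.2022×342.11 + 0.2796×777.78 = 308.0837 per 100,000.
2015–19: 0.5182×42.55 + 0.2022×539.33 + 0.2796×1373.37 = 515.1506 per 100,000.
Difference = 308.0837 − 515.1506 = -207.0669.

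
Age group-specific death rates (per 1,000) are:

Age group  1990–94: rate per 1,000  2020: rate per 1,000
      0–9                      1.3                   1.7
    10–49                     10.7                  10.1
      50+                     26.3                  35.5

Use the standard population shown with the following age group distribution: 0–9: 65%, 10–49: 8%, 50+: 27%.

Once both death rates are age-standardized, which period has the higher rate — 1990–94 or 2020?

Standard weights: 0.65, 0.08, 0.27.
1990–94: 0.6500×1.3 + 0.0800×10.7 + 0.2700×26.3 = 8.8020 per 1,000.
2020: 0.6500×1.7 + 0.0800×10.1 + 0.2700×35.5 = 11.4980 per 1,000.

2020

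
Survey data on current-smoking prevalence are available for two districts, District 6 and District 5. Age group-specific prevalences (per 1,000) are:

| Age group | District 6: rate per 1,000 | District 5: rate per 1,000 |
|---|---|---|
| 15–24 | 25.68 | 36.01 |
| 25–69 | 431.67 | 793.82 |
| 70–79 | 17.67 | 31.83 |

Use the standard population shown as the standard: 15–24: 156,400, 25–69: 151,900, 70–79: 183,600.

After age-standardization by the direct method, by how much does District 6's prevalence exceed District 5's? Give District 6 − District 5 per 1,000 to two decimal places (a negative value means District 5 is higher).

-120.40

Standard total = 491,900; weights = 0.3180, 0.3088, 0.3732.
District 6: 0.3180×25.68 + 0.3088×431.67 + 0.3732×17.67 = 148.0611 per 1,000.
District 5: 0.3180×36.01 + 0.3088×793.82 + 0.3732×31.83 = 268.4635 per 1,000.
Difference = 148.0611 − 268.4635 = -120.4025.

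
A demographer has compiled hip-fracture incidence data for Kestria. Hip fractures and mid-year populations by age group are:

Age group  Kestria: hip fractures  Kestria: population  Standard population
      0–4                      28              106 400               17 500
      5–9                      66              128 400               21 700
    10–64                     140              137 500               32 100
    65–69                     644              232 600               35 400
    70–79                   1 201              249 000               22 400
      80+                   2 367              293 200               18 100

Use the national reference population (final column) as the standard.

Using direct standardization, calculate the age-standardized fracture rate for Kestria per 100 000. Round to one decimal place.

Age-specific rates per 100 000 for Kestria: 26.32, 51.40, 101.82, 276.87, 482.33, 807.30.
Standard total = 147 200; weights = 0.1189, 0.1474, 0.2181, 0.2405, 0.1522, 0.1230.
Standardized rate: 0.1189×26.32 + 0.1474×51.40 + 0.2181×101.82 + 0.2405×276.87 + 0.1522×482.33 + 0.1230×807.30 = 272.1590 per 100 000.

272.2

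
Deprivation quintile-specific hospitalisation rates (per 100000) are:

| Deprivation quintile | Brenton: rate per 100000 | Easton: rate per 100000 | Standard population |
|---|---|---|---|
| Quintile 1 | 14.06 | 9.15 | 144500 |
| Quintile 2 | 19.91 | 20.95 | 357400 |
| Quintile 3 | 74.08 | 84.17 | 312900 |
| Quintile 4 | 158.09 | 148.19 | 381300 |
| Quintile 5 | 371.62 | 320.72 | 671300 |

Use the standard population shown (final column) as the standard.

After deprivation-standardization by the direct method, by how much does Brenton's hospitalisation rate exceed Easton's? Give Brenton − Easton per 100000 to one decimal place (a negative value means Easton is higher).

18.8

Standard total = 1867400; weights = 0.0774, 0.1914, 0.1676, 0.2042, 0.3595.
Brenton: 0.0774×14.06 + 0.1914×19.91 + 0.1676×74.08 + 0.2042×158.09 + 0.3595×371.62 = 183.1827 per 100000.
Easton: 0.0774×9.15 + 0.1914×20.95 + 0.1676×84.17 + 0.2042×148.19 + 0.3595×320.72 = 164.3733 per 100000.
Difference = 183.1827 − 164.3733 = 18.8094.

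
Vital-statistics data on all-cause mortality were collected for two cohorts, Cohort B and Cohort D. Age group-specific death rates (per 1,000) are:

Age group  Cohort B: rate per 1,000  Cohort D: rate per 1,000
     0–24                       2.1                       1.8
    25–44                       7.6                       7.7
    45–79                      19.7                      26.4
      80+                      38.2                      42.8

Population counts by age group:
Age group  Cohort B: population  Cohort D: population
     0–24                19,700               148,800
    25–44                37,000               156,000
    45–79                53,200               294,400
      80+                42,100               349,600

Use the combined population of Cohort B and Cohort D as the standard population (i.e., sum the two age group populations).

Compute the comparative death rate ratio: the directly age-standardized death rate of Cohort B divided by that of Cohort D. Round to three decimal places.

Combined standard total = 1,100,800; weights = 0.1531, 0.1753, 0.3158, 0.3558.
Cohort B: 0.1531×2.1 + 0.1753×7.6 + 0.3158×19.7 + 0.3558×38.2 = 21.4674 per 1,000.
Cohort D: 0.1531×1.8 + 0.1753×7.7 + 0.3158×26.4 + 0.3558×42.8 = 25.1915 per 1,000.
Ratio = 21.4674 ÷ 25.1915 = 0.85217.

0.852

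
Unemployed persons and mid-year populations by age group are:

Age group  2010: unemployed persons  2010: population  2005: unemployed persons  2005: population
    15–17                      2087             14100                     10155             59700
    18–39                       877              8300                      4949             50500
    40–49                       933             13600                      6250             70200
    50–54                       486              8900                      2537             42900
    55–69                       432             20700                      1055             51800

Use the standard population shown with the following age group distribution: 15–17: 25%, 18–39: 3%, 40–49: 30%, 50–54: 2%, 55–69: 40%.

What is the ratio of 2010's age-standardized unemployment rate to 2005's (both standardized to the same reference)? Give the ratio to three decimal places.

0.861

Age-specific rates per 1000 for 2010: 148.014, 105.663, 68.603, 54.607, 20.870.
For 2005: 170.101, 98.000, 89.031, 59.138, 20.367.
Standard weights: 0.25, 0.03, 0.30, 0.02, 0.40.
2010: 0.2500×148.014 + 0.0300×105.663 + 0.3000×68.603 + 0.0200×54.607 + 0.4000×20.870 = 70.1943 per 1000.
2005: 0.2500×170.101 + 0.0300×98.000 + 0.3000×89.031 + 0.0200×59.138 + 0.4000×20.367 = 81.5040 per 1000.
Ratio = 70.1943 ÷ 81.5040 = 0.86124.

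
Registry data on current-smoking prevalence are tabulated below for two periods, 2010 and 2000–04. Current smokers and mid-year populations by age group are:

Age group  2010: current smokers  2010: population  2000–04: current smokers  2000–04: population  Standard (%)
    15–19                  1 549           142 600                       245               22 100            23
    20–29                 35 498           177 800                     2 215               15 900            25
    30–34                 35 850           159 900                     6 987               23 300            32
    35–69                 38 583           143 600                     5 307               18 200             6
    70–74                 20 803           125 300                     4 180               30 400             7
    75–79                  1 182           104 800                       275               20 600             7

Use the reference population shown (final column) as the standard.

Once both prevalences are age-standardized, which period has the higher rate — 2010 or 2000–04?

2000–04

Age-specific rates per 1 000 for 2010: 10.863, 199.651, 224.203, 268.684, 166.026, 11.279.
For 2000–04: 11.086, 139.308, 299.871, 291.593, 137.500, 13.350.
Standard weights: 0.23, 0.25, 0.32, 0.06, 0.07, 0.07.
2010: 0.2300×10.863 + 0.2500×199.651 + 0.3200×224.203 + 0.0600×268.684 + 0.0700×166.026 + 0.0700×11.279 = 152.6884 per 1 000.
2000–04: 0.2300×11.086 + 0.2500×139.308 + 0.3200×299.871 + 0.0600×291.593 + 0.0700×137.500 + 0.0700×13.350 = 161.3907 per 1 000.
The crude rates (156.28 vs 147.20) would put 2010 higher, but that reflects its age composition; once standardized to a common age structure, 2000–04 has the higher underlying rate.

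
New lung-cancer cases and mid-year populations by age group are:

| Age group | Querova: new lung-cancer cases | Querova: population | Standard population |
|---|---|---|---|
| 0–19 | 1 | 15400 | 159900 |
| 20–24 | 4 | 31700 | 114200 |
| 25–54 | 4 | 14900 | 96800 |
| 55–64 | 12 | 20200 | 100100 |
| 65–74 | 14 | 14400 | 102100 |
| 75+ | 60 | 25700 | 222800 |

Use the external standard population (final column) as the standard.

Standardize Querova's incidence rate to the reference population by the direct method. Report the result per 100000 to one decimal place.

Age-specific rates per 100000 for Querova: 6.49, 12.62, 26.85, 59.41, 97.22, 233.46.
Standard total = 795900; weights = 0.2009, 0.1435, 0.1216, 0.1258, 0.1283, 0.2799.
Standardized rate: 0.2009×6.49 + 0.1435×12.62 + 0.1216×26.85 + 0.1258×59.41 + 0.1283×97.22 + 0.2799×233.46 = 91.6779 per 100000.

91.7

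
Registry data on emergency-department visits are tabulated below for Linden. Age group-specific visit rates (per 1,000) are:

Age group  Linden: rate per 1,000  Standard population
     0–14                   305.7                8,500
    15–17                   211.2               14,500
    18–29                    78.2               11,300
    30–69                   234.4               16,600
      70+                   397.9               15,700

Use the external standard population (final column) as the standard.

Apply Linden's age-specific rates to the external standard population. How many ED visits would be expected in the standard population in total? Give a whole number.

16683

Expected ED visits = Σ (standard pop × age-specific rate ÷ 1,000)
= 8,500×305.7/1,000 + 14,500×211.2/1,000 + 11,300×78.2/1,000 + 16,600×234.4/1,000 + 15,700×397.9/1,000
= 2598.45 + 3062.40 + 883.66 + 3891.04 + 6247.03 = 16682.58.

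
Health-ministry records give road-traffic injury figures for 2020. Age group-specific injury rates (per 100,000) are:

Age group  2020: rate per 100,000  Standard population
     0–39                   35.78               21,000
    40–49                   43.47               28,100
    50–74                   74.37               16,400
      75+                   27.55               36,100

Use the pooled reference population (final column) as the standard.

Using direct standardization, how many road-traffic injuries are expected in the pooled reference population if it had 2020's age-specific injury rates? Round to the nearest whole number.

Expected road-traffic injuries = Σ (standard pop × age-specific rate ÷ 100,000)
= 21,000×35.78/100,000 + 28,100×43.47/100,000 + 16,400×74.37/100,000 + 36,100×27.55/100,000
= 7.51 + 12.22 + 12.20 + 9.95 = 41.87.

42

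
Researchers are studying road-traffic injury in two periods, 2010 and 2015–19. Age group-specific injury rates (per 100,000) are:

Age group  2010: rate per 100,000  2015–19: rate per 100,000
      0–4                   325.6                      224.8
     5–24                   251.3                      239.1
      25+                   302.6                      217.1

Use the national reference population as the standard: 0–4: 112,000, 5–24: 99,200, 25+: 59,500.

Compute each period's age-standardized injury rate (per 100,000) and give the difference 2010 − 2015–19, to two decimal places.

Standard total = 270,700; weights = 0.4137, 0.3665, 0.2198.
2010: 0.4137×325.6 + 0.3665×251.3 + 0.2198×302.6 = 293.3168 per 100,000.
2015–19: 0.4137×224.8 + 0.3665×239.1 + 0.2198×217.1 = 228.3479 per 100,000.
Difference = 293.3168 − 228.3479 = 64.9689.

64.97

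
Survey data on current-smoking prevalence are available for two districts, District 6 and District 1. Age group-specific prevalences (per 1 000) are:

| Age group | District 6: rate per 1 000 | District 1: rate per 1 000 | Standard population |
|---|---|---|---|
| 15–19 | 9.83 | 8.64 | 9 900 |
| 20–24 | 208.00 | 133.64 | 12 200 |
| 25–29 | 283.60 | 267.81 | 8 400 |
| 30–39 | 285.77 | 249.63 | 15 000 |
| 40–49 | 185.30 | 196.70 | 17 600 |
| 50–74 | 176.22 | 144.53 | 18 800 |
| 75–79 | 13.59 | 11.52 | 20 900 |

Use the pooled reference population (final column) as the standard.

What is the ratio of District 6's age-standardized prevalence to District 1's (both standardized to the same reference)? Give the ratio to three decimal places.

Standard total = 102 800; weights = 0.0963, 0.1187, 0.0817, 0.1459, 0.1712, 0.1829, 0.2033.
District 6: 0.0963×9.83 + 0.1187×208.00 + 0.0817×283.60 + 0.1459×285.77 + 0.1712×185.30 + 0.1829×176.22 + 0.2033×13.59 = 157.2175 per 1 000.
District 1: 0.0963×8.64 + 0.1187×133.64 + 0.0817×267.81 + 0.1459×249.63 + 0.1712×196.70 + 0.1829×144.53 + 0.2033×11.52 = 137.4499 per 1 000.
Ratio = 157.2175 ÷ 137.4499 = 1.14382.

1.144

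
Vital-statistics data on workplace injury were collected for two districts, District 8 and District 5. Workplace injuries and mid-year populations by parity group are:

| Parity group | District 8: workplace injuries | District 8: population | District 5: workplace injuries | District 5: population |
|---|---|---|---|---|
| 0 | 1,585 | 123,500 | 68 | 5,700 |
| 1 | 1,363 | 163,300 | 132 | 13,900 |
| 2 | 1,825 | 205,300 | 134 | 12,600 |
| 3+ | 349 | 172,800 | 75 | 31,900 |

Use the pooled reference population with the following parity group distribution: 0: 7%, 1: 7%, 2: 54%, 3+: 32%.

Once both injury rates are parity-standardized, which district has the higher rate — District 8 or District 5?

District 5

Parity-specific rates per 10,000 for District 8: 128.34, 83.47, 88.89, 20.20.
For District 5: 119.30, 94.96, 106.35, 23.51.
Standard weights: 0.07, 0.07, 0.54, 0.32.
District 8: 0.0700×128.34 + 0.0700×83.47 + 0.5400×88.89 + 0.3200×20.20 = 69.2923 per 10,000.
District 5: 0.0700×119.30 + 0.0700×94.96 + 0.5400×106.35 + 0.3200×23.51 = 79.9504 per 10,000.
The crude rates (77.03 vs 63.81) would put District 8 higher, but that reflects its parity composition; once standardized to a common parity structure, District 5 has the higher underlying rate.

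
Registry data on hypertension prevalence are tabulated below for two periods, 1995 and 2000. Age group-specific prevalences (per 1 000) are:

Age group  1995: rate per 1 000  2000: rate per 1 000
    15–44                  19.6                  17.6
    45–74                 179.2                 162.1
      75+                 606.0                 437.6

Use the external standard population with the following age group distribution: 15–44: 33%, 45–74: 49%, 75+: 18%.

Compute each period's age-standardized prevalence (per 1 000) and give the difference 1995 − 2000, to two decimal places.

Standard weights: 0.33, 0.49, 0.18.
1995: 0.3300×19.6 + 0.4900×179.2 + 0.1800×606.0 = 203.3560 per 1 000.
2000: 0.3300×17.6 + 0.4900×162.1 + 0.1800×437.6 = 164.0050 per 1 000.
Difference = 203.3560 − 164.0050 = 39.3510.

39.35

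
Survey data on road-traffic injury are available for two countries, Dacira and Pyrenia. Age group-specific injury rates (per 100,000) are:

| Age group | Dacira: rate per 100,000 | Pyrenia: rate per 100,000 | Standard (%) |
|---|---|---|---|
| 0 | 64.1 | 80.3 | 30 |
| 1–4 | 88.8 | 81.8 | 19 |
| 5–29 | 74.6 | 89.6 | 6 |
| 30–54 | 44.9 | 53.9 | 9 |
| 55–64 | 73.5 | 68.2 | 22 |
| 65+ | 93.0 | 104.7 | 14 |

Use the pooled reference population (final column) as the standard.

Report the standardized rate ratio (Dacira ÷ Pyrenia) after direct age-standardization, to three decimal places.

0.928

Standard weights: 0.30, 0.19, 0.06, 0.09, 0.22, 0.14.
Dacira: 0.3000×64.1 + 0.1900×88.8 + 0.0600×74.6 + 0.0900×44.9 + 0.2200×73.5 + 0.1400×93.0 = 73.8090 per 100,000.
Pyrenia: 0.3000×80.3 + 0.1900×81.8 + 0.0600×89.6 + 0.0900×53.9 + 0.2200×68.2 + 0.1400×104.7 = 79.5210 per 100,000.
Ratio = 73.8090 ÷ 79.5210 = 0.92817.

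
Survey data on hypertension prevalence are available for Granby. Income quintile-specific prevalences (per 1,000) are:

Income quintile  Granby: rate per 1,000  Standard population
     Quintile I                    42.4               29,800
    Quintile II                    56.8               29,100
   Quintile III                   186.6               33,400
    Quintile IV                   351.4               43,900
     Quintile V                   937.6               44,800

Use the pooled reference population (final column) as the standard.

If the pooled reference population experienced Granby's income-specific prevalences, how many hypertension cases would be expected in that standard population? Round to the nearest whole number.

66580

Expected hypertension cases = Σ (standard pop × income-specific rate ÷ 1,000)
= 29,800×42.4/1,000 + 29,100×56.8/1,000 + 33,400×186.6/1,000 + 43,900×351.4/1,000 + 44,800×937.6/1,000
= 1263.52 + 1652.88 + 6232.44 + 15426.46 + 42004.48 = 66579.78.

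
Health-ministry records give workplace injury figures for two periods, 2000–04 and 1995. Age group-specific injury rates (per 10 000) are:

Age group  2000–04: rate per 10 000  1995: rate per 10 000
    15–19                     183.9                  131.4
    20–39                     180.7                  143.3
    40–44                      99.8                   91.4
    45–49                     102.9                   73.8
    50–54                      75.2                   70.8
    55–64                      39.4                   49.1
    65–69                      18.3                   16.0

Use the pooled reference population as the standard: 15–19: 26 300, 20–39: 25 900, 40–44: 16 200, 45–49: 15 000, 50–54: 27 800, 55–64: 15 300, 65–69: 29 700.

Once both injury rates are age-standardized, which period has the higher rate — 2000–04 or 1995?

2000–04

Standard total = 156 200; weights = 0.1684, 0.1658, 0.1037, 0.0960, 0.1780, 0.0980, 0.1901.
2000–04: 0.1684×183.9 + 0.1658×180.7 + 0.1037×99.8 + 0.0960×102.9 + 0.1780×75.2 + 0.0980×39.4 + 0.1901×18.3 = 101.8812 per 10 000.
1995: 0.1684×131.4 + 0.1658×143.3 + 0.1037×91.4 + 0.0960×73.8 + 0.1780×70.8 + 0.0980×49.1 + 0.1901×16.0 = 82.9042 per 10 000.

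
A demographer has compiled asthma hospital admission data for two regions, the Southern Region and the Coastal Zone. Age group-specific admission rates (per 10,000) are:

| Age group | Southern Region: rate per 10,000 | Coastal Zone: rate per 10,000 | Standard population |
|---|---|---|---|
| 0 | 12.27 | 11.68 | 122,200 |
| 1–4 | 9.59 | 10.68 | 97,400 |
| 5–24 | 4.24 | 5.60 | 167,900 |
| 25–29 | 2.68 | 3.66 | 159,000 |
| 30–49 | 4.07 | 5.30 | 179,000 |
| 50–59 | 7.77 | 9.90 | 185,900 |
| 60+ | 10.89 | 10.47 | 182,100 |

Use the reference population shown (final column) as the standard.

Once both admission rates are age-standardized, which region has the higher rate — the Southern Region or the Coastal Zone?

Standard total = 1,093,500; weights = 0.1118, 0.0891, 0.1535, 0.1454, 0.1637, 0.1700, 0.1665.
The Southern Region: 0.1118×12.27 + 0.0891×9.59 + 0.1535×4.24 + 0.1454×2.68 + 0.1637×4.07 + 0.1700×7.77 + 0.1665×10.89 = 7.0668 per 10,000.
The Coastal Zone: 0.1118×11.68 + 0.0891×10.68 + 0.1535×5.60 + 0.1454×3.66 + 0.1637×5.30 + 0.1700×9.90 + 0.1665×10.47 = 7.9428 per 10,000.

Coastal Zone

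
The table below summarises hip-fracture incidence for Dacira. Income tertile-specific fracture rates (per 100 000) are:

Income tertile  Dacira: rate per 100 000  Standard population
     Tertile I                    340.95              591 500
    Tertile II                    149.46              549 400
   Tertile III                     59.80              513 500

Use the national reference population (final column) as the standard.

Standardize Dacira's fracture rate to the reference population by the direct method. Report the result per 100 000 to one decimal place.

Standard total = 1 654 400; weights = 0.3575, 0.3321, 0.3104.
Standardized rate: 0.3575×340.95 + 0.3321×149.46 + 0.3104×59.80 = 190.0946 per 100 000.

190.1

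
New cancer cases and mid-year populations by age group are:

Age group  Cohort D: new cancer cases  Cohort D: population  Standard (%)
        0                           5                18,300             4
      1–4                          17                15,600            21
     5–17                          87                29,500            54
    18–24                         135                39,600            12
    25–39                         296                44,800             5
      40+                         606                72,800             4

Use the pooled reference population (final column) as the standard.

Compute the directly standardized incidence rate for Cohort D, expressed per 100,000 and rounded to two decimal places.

290.47

Age-specific rates per 100,000 for Cohort D: 27.32, 108.97, 294.92, 340.91, 660.71, 832.42.
Standard weights: 0.04, 0.21, 0.54, 0.12, 0.05, 0.04.
Standardized rate: 0.0400×27.32 + 0.2100×108.97 + 0.5400×294.92 + 0.1200×340.91 + 0.0500×660.71 + 0.0400×832.42 = 290.4733 per 100,000.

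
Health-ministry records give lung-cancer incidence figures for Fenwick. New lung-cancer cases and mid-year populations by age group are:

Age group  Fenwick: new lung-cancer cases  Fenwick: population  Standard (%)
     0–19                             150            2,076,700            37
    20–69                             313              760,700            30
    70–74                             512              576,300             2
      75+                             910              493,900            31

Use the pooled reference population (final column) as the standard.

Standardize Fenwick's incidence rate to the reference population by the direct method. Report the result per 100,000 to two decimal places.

73.91

Age-specific rates per 100,000 for Fenwick: 7.22, 41.15, 88.84, 184.25.
Standard weights: 0.37, 0.30, 0.02, 0.31.
Standardized rate: 0.3700×7.22 + 0.3000×41.15 + 0.0200×88.84 + 0.3100×184.25 = 73.9101 per 100,000.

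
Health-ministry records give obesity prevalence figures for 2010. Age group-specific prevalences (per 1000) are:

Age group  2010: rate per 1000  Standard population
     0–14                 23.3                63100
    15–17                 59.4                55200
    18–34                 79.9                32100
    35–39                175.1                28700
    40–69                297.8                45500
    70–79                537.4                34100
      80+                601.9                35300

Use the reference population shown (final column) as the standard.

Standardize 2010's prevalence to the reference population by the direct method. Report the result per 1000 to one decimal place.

222.7

Standard total = 294000; weights = 0.2146, 0.1878, 0.1092, 0.0976, 0.1548, 0.1160, 0.1201.
Standardized rate: 0.2146×23.3 + 0.1878×59.4 + 0.1092×79.9 + 0.0976×175.1 + 0.1548×297.8 + 0.1160×537.4 + 0.1201×601.9 = 222.6584 per 1000.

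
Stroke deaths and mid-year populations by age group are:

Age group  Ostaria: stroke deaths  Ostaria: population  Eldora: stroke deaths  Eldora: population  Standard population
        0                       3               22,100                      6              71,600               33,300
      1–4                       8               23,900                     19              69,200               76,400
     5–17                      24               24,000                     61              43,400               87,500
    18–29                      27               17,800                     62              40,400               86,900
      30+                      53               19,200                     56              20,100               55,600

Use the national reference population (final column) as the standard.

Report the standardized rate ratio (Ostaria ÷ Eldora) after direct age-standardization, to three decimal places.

Age-specific rates per 100,000 for Ostaria: 13.57, 33.47, 100.00, 151.69, 276.04.
For Eldora: 8.38, 27.46, 140.55, 153.47, 278.61.
Standard total = 339,700; weights = 0.0980, 0.2249, 0.2576, 0.2558, 0.1637.
Ostaria: 0.0980×13.57 + 0.2249×33.47 + 0.2576×100.00 + 0.2558×151.69 + 0.1637×276.04 = 118.6009 per 100,000.
Eldora: 0.0980×8.38 + 0.2249×27.46 + 0.2576×140.55 + 0.2558×153.47 + 0.1637×278.61 = 128.0595 per 100,000.
Ratio = 118.6009 ÷ 128.0595 = 0.92614.

0.926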